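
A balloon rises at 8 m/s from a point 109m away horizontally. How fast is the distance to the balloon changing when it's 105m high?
420√22906/11453 ≈ 5.55 m/s

z² = 109² + y²
z = √(109² + 105²) = √22906
dz/dt = y/z · dy/dt = 105/√22906 · 8 = 420√22906/11453 ≈ 5.55 m/s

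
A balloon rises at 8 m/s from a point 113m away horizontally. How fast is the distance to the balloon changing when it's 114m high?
912√25765/25765 ≈ 5.682 m/s

z² = 113² + y²
z = √(113² + 114²) = √25765
dz/dt = y/z · dy/dt = 114/√25765 · 8 = 912√25765/25765 ≈ 5.682 m/s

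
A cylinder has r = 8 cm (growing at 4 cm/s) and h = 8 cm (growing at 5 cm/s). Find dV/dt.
832π cm³/s

V = πr²h
dV/dt = 2πrh·dr/dt + πr²·dh/dt
= 2π(8)(8)(4) + π(8)²(5)
= 832π cm³/s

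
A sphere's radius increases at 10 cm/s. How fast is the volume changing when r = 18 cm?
12960π cm³/s

V = (4/3)πr³
dV/dt = dV/dr · dr/dt = 4πr² · 10
At r = 18: dV/dt = 12960π cm³/s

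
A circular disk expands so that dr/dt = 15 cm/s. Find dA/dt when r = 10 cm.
300π cm²/s

A = πr²
dA/dt = 2πr · dr/dt = 2π(10)(15) = 300π cm²/s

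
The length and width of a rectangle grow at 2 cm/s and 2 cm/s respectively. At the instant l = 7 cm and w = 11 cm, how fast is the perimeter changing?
8 cm/s

P = 2(l + w)
dP/dt = 2(dl/dt + dw/dt) = 2(2 + 2) = 8 cm/s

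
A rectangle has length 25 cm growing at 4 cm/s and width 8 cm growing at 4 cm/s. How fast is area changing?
132 cm²/s

A = lw
dA/dt = w·dl/dt + l·dw/dt = 8·4 + 25·4 = 132 cm²/s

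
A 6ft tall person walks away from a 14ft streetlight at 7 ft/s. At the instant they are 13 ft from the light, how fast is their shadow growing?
21/4 ft/s

By similar triangles: 14/(x+s) = 6/s
Solving: s = 6x/8
ds/dt = 6/8 · dx/dt = 3/4 · 7 = 21/4 ft/s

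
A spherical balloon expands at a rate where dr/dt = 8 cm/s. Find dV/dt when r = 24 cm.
18432π cm³/s

V = (4/3)πr³
dV/dt = dV/dr · dr/dt = 4πr² · 8
At r = 24: dV/dt = 18432π cm³/s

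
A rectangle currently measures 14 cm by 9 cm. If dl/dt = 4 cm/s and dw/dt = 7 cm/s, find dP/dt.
22 cm/s

P = 2(l + w)
dP/dt = 2(dl/dt + dw/dt) = 2(4 + 7) = 22 cm/s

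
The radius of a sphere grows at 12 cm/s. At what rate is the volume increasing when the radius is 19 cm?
17328π cm³/s

V = (4/3)πr³
dV/dt = dV/dr · dr/dt = 4πr² · 12
At r = 19: dV/dt = 17328π cm³/s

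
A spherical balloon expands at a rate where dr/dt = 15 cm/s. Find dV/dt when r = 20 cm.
24000π cm³/s

V = (4/3)πr³
dV/dt = dV/dr · dr/dt = 4πr² · 15
At r = 20: dV/dt = 24000π cm³/s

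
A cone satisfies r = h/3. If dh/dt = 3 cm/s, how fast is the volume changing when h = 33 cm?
363π cm³/s

V = (1/3)π(h/3)²h = πh³/27
dV/dt = πh²/9 · 3
At h = 33: dV/dt = 363π cm³/s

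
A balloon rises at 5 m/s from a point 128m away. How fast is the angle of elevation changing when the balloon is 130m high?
0.019228 rad/s

tan(θ) = y/128
sec²(θ) · dθ/dt = (1/128) · dy/dt
dθ/dt = cos²(θ)/128 · 5 = 128/(128² + 130²) · 5
dθ/dt = 0.019228 rad/s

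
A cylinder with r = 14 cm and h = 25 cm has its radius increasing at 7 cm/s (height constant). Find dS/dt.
742π cm²/s

S = 2πrh + 2πr² (lateral + bases)
dS/dt = (2πh + 4πr)·dr/dt = (2π·25 + 4π·14)·7
= 742π cm²/s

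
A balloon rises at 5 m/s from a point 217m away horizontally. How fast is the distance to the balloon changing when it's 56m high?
8√41/41 ≈ 1.249 m/s

z² = 217² + y²
z = √(217² + 56²) = 35√41
dz/dt = y/z · dy/dt = 56/(35√41) · 5 = 8√41/41 ≈ 1.249 m/s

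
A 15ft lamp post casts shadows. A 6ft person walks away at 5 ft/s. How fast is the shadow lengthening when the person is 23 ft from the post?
10/3 ft/s

By similar triangles: 15/(x+s) = 6/s
Solving: s = 6x/9
ds/dt = 6/9 · dx/dt = 2/3 · 5 = 10/3 ft/s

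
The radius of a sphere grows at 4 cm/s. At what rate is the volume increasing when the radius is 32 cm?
16384π cm³/s

V = (4/3)πr³
dV/dt = dV/dr · dr/dt = 4πr² · 4
At r = 32: dV/dt = 16384π cm³/s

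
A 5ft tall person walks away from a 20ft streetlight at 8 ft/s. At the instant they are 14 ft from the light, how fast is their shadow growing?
8/3 ft/s

By similar triangles: 20/(x+s) = 5/s
Solving: s = 5x/15
ds/dt = 5/15 · dx/dt = 1/3 · 8 = 8/3 ft/s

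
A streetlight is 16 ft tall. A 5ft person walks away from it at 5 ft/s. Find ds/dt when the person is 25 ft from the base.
25/11 ft/s

By similar triangles: 16/(x+s) = 5/s
Solving: s = 5x/11
ds/dt = 5/11 · dx/dt = 5/11 · 5 = 25/11 ft/s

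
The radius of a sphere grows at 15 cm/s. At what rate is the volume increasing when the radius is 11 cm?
7260π cm³/s

V = (4/3)πr³
dV/dt = dV/dr · dr/dt = 4πr² · 15
At r = 11: dV/dt = 7260π cm³/s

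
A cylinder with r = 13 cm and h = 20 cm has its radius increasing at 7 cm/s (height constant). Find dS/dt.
644π cm²/s

S = 2πrh + 2πr² (lateral + bases)
dS/dt = (2πh + 4πr)·dr/dt = (2π·20 + 4π·13)·7
= 644π cm²/s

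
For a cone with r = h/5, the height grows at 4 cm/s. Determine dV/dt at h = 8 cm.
256π/25 cm³/s

V = (1/3)π(h/5)²h = πh³/75
dV/dt = πh²/25 · 4
At h = 8: dV/dt = 256π/25 cm³/s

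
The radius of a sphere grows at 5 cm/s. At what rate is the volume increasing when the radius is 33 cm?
21780π cm³/s

V = (4/3)πr³
dV/dt = dV/dr · dr/dt = 4πr² · 5
At r = 33: dV/dt = 21780π cm³/s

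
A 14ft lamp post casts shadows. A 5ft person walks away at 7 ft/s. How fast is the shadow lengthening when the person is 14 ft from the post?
35/9 ft/s

By similar triangles: 14/(x+s) = 5/s
Solving: s = 5x/9
ds/dt = 5/9 · dx/dt = 5/9 · 7 = 35/9 ft/s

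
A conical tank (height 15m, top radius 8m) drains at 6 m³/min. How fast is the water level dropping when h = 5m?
27/(32π) ≈ 0.2686 m/min

r/h = 8/15, so r = (8/15)h
V = (1/3)πr²h = (1/3)π((8/15)h)²h = (64/675)πh³
dV/dh = (64/225)πh²
dh/dt = (dV/dt)/(dV/dh) = -6/((64/225)π·5²) = -27/(32π) m/min
The level is dropping at 27/(32π) ≈ 0.2686 m/min.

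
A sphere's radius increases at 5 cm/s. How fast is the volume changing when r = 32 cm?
20480π cm³/s

V = (4/3)πr³
dV/dt = dV/dr · dr/dt = 4πr² · 5
At r = 32: dV/dt = 20480π cm³/s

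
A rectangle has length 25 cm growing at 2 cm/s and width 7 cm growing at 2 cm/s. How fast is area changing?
64 cm²/s

A = lw
dA/dt = w·dl/dt + l·dw/dt = 7·2 + 25·2 = 64 cm²/s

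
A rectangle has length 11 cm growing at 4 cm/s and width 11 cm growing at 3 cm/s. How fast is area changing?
77 cm²/s

A = lw
dA/dt = w·dl/dt + l·dw/dt = 11·4 + 11·3 = 77 cm²/s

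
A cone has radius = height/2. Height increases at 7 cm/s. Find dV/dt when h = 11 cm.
847π/4 cm³/s

V = (1/3)π(h/2)²h = πh³/12
dV/dt = πh²/4 · 7
At h = 11: dV/dt = 847π/4 cm³/s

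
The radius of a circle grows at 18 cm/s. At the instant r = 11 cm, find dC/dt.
36π cm/s

C = 2πr
dC/dt = 2π · dr/dt = 2π · 18 = 36π cm/s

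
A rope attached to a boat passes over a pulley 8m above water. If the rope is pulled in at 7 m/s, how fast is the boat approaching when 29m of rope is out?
29√777/111 ≈ 7.283 m/s

rope² = x² + 8²
x = √(29² - 8²) = √777
dx/dt = (rope/x) · d(rope)/dt = (29/√777) · (-7) = -29√777/111 m/s
The boat approaches at 29√777/111 ≈ 7.283 m/s.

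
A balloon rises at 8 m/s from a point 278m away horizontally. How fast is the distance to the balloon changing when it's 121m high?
968√3677/18385 ≈ 3.193 m/s

z² = 278² + y²
z = √(278² + 121²) = 5√3677
dz/dt = y/z · dy/dt = 121/(5√3677) · 8 = 968√3677/18385 ≈ 3.193 m/s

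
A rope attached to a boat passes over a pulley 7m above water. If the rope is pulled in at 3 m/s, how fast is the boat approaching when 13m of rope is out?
13√30/20 ≈ 3.56 m/s

rope² = x² + 7²
x = √(13² - 7²) = 2√30
dx/dt = (rope/x) · d(rope)/dt = (13/(2√30)) · (-3) = -13√30/20 m/s
The boat approaches at 13√30/20 ≈ 3.56 m/s.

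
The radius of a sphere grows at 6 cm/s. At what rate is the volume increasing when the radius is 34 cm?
27744π cm³/s

V = (4/3)πr³
dV/dt = dV/dr · dr/dt = 4πr² · 6
At r = 34: dV/dt = 27744π cm³/s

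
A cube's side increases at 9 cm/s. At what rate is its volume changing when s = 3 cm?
243 cm³/s

V = s³
dV/dt = 3s² · ds/dt = 3·3²·9 = 243 cm³/s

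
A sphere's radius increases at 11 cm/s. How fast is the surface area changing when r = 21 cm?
1848π cm²/s

S = 4πr²
dS/dt = dS/dr · dr/dt = 8πr · 11
At r = 21: dS/dt = 1848π cm²/s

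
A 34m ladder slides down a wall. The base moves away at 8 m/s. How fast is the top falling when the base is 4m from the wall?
16√285/285 ≈ 0.9478 m/s

x² + y² = 34²
2x·dx/dt + 2y·dy/dt = 0
dy/dt = -x/y · dx/dt = -4/(2√285) · 8 = -16√285/285 m/s
The top is descending at 16√285/285 ≈ 0.9478 m/s.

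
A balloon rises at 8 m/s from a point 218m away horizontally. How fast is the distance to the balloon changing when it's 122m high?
244√15602/7801 ≈ 3.907 m/s

z² = 218² + y²
z = √(218² + 122²) = 2√15602
dz/dt = y/z · dy/dt = 122/(2√15602) · 8 = 244√15602/7801 ≈ 3.907 m/s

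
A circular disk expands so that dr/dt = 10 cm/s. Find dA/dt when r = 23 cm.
460π cm²/s

A = πr²
dA/dt = 2πr · dr/dt = 2π(23)(10) = 460π cm²/s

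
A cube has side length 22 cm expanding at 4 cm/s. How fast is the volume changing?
5808 cm³/s

V = s³
dV/dt = 3s² · ds/dt = 3·22²·4 = 5808 cm³/s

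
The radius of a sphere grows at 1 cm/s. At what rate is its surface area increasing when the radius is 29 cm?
232π cm²/s

S = 4πr²
dS/dt = dS/dr · dr/dt = 8πr · 1
At r = 29: dS/dt = 232π cm²/s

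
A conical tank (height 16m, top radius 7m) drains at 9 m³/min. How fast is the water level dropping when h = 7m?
2304/(2401π) ≈ 0.3055 m/min

r/h = 7/16, so r = (7/16)h
V = (1/3)πr²h = (1/3)π((7/16)h)²h = (49/768)πh³
dV/dh = (49/256)πh²
dh/dt = (dV/dt)/(dV/dh) = -9/((49/256)π·7²) = -2304/(2401π) m/min
The level is dropping at 2304/(2401π) ≈ 0.3055 m/min.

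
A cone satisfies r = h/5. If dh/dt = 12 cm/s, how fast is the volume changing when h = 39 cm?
18252π/25 cm³/s

V = (1/3)π(h/5)²h = πh³/75
dV/dt = πh²/25 · 12
At h = 39: dV/dt = 18252π/25 cm³/s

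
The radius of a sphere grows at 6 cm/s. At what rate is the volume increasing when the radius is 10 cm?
2400π cm³/s

V = (4/3)πr³
dV/dt = dV/dr · dr/dt = 4πr² · 6
At r = 10: dV/dt = 2400π cm³/s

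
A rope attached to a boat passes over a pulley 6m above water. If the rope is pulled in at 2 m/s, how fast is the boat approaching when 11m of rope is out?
22√85/85 ≈ 2.386 m/s

rope² = x² + 6²
x = √(11² - 6²) = √85
dx/dt = (rope/x) · d(rope)/dt = (11/√85) · (-2) = -22√85/85 m/s
The boat approaches at 22√85/85 ≈ 2.386 m/s.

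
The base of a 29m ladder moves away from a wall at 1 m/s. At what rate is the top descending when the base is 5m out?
5√51/204 ≈ 0.175 m/s

x² + y² = 29²
2x·dx/dt + 2y·dy/dt = 0
dy/dt = -x/y · dx/dt = -5/(4√51) · 1 = -5√51/204 m/s
The top is descending at 5√51/204 ≈ 0.175 m/s.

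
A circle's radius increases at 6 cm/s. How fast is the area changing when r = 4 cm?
48π cm²/s

A = πr²
dA/dt = 2πr · dr/dt = 2π(4)(6) = 48π cm²/s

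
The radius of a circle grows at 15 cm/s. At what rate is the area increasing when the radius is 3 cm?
90π cm²/s

A = πr²
dA/dt = 2πr · dr/dt = 2π(3)(15) = 90π cm²/s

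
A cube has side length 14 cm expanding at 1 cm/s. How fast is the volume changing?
588 cm³/s

V = s³
dV/dt = 3s² · ds/dt = 3·14²·1 = 588 cm³/s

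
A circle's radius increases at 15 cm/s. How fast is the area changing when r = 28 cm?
840π cm²/s

A = πr²
dA/dt = 2πr · dr/dt = 2π(28)(15) = 840π cm²/s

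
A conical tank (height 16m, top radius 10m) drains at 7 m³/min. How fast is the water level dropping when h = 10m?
112/(625π) ≈ 0.05704 m/min

r/h = 10/16, so r = (5/8)h
V = (1/3)πr²h = (1/3)π((5/8)h)²h = (25/192)πh³
dV/dh = (25/64)πh²
dh/dt = (dV/dt)/(dV/dh) = -7/((25/64)π·10²) = -112/(625π) m/min
The level is dropping at 112/(625π) ≈ 0.05704 m/min.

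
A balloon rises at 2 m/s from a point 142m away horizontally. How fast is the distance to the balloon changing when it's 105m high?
210√31189/31189 ≈ 1.189 m/s

z² = 142² + y²
z = √(142² + 105²) = √31189
dz/dt = y/z · dy/dt = 105/√31189 · 2 = 210√31189/31189 ≈ 1.189 m/s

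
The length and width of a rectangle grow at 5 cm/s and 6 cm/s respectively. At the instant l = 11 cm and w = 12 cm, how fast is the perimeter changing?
22 cm/s

P = 2(l + w)
dP/dt = 2(dl/dt + dw/dt) = 2(5 + 6) = 22 cm/s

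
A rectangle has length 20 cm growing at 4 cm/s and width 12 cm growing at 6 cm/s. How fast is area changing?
168 cm²/s

A = lw
dA/dt = w·dl/dt + l·dw/dt = 12·4 + 20·6 = 168 cm²/s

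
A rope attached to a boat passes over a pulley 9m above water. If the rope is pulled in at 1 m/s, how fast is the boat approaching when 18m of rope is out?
2√3/3 ≈ 1.155 m/s

rope² = x² + 9²
x = √(18² - 9²) = 9√3
dx/dt = (rope/x) · d(rope)/dt = (18/(9√3)) · (-1) = -2√3/3 m/s
The boat approaches at 2√3/3 ≈ 1.155 m/s.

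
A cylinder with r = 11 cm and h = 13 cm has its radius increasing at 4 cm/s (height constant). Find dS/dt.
280π cm²/s

S = 2πrh + 2πr² (lateral + bases)
dS/dt = (2πh + 4πr)·dr/dt = (2π·13 + 4π·11)·4
= 280π cm²/s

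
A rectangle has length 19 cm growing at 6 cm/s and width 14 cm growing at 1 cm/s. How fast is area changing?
103 cm²/s

A = lw
dA/dt = w·dl/dt + l·dw/dt = 14·6 + 19·1 = 103 cm²/s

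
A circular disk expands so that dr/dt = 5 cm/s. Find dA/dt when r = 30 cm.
300π cm²/s

A = πr²
dA/dt = 2πr · dr/dt = 2π(30)(5) = 300π cm²/s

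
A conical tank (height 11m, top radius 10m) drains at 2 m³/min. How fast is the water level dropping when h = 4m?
121/(800π) ≈ 0.04814 m/min

r/h = 10/11, so r = (10/11)h
V = (1/3)πr²h = (1/3)π((10/11)h)²h = (100/363)πh³
dV/dh = (100/121)πh²
dh/dt = (dV/dt)/(dV/dh) = -2/((100/121)π·4²) = -121/(800π) m/min
The level is dropping at 121/(800π) ≈ 0.04814 m/min.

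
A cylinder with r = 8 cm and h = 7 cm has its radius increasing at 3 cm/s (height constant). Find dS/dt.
138π cm²/s

S = 2πrh + 2πr² (lateral + bases)
dS/dt = (2πh + 4πr)·dr/dt = (2π·7 + 4π·8)·3
= 138π cm²/s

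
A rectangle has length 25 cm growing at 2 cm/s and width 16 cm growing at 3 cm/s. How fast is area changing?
107 cm²/s

A = lw
dA/dt = w·dl/dt + l·dw/dt = 16·2 + 25·3 = 107 cm²/s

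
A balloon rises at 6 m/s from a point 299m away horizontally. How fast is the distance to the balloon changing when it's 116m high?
696√102857/102857 ≈ 2.17 m/s

z² = 299² + y²
z = √(299² + 116²) = √102857
dz/dt = y/z · dy/dt = 116/√102857 · 6 = 696√102857/102857 ≈ 2.17 m/s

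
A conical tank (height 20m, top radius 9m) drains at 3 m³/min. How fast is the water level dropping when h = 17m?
400/(7803π) ≈ 0.01632 m/min

r/h = 9/20, so r = (9/20)h
V = (1/3)πr²h = (1/3)π((9/20)h)²h = (27/400)πh³
dV/dh = (81/400)πh²
dh/dt = (dV/dt)/(dV/dh) = -3/((81/400)π·17²) = -400/(7803π) m/min
The level is dropping at 400/(7803π) ≈ 0.01632 m/min.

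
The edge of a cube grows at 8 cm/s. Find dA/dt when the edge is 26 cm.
2496 cm²/s

A = 6s²
dA/dt = 12s · ds/dt = 12·26·8 = 2496 cm²/s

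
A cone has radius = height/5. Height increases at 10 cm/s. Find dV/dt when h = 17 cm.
578π/5 cm³/s

V = (1/3)π(h/5)²h = πh³/75
dV/dt = πh²/25 · 10
At h = 17: dV/dt = 578π/5 cm³/s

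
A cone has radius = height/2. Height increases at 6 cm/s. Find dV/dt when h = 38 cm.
2166π cm³/s

V = (1/3)π(h/2)²h = πh³/12
dV/dt = πh²/4 · 6
At h = 38: dV/dt = 2166π cm³/s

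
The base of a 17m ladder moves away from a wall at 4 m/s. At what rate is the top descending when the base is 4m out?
16√273/273 ≈ 0.9684 m/s

x² + y² = 17²
2x·dx/dt + 2y·dy/dt = 0
dy/dt = -x/y · dx/dt = -4/√273 · 4 = -16√273/273 m/s
The top is descending at 16√273/273 ≈ 0.9684 m/s.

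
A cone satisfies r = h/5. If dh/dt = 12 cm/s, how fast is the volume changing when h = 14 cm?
2352π/25 cm³/s

V = (1/3)π(h/5)²h = πh³/75
dV/dt = πh²/25 · 12
At h = 14: dV/dt = 2352π/25 cm³/s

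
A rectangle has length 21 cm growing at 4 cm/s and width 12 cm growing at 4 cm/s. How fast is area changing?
132 cm²/s

A = lw
dA/dt = w·dl/dt + l·dw/dt = 12·4 + 21·4 = 132 cm²/s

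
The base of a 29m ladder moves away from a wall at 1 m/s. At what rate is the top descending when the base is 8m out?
8√777/777 ≈ 0.287 m/s

x² + y² = 29²
2x·dx/dt + 2y·dy/dt = 0
dy/dt = -x/y · dx/dt = -8/√777 · 1 = -8√777/777 m/s
The top is descending at 8√777/777 ≈ 0.287 m/s.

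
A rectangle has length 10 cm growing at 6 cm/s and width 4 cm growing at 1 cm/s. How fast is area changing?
34 cm²/s

A = lw
dA/dt = w·dl/dt + l·dw/dt = 4·6 + 10·1 = 34 cm²/s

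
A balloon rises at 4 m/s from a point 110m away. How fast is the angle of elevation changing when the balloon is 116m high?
0.017217 rad/s

tan(θ) = y/110
sec²(θ) · dθ/dt = (1/110) · dy/dt
dθ/dt = cos²(θ)/110 · 4 = 110/(110² + 116²) · 4
dθ/dt = 0.017217 rad/s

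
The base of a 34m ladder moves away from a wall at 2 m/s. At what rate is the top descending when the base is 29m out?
58√35/105 ≈ 3.268 m/s

x² + y² = 34²
2x·dx/dt + 2y·dy/dt = 0
dy/dt = -x/y · dx/dt = -29/(3√35) · 2 = -58√35/105 m/s
The top is descending at 58√35/105 ≈ 3.268 m/s.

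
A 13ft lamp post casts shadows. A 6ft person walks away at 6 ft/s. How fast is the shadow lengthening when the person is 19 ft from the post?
36/7 ft/s

By similar triangles: 13/(x+s) = 6/s
Solving: s = 6x/7
ds/dt = 6/7 · dx/dt = 6/7 · 6 = 36/7 ft/s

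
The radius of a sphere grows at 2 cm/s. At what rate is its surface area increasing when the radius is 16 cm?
256π cm²/s

S = 4πr²
dS/dt = dS/dr · dr/dt = 8πr · 2
At r = 16: dS/dt = 256π cm²/s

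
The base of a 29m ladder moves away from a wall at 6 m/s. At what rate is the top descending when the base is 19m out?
19√30/20 ≈ 5.203 m/s

x² + y² = 29²
2x·dx/dt + 2y·dy/dt = 0
dy/dt = -x/y · dx/dt = -19/(4√30) · 6 = -19√30/20 m/s
The top is descending at 19√30/20 ≈ 5.203 m/s.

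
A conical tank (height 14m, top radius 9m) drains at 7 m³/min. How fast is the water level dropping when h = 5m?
1372/(2025π) ≈ 0.2157 m/min

r/h = 9/14, so r = (9/14)h
V = (1/3)πr²h = (1/3)π((9/14)h)²h = (27/196)πh³
dV/dh = (81/196)πh²
dh/dt = (dV/dt)/(dV/dh) = -7/((81/196)π·5²) = -1372/(2025π) m/min
The level is dropping at 1372/(2025π) ≈ 0.2157 m/min.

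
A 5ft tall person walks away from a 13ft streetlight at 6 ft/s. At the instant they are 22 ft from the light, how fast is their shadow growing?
15/4 ft/s

By similar triangles: 13/(x+s) = 5/s
Solving: s = 5x/8
ds/dt = 5/8 · dx/dt = 5/8 · 6 = 15/4 ft/s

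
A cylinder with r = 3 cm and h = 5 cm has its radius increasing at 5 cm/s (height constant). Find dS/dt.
110π cm²/s

S = 2πrh + 2πr² (lateral + bases)
dS/dt = (2πh + 4πr)·dr/dt = (2π·5 + 4π·3)·5
= 110π cm²/s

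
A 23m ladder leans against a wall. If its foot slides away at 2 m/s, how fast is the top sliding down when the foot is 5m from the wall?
5√14/42 ≈ 0.4454 m/s

x² + y² = 23²
2x·dx/dt + 2y·dy/dt = 0
dy/dt = -x/y · dx/dt = -5/(6√14) · 2 = -5√14/42 m/s
The top is descending at 5√14/42 ≈ 0.4454 m/s.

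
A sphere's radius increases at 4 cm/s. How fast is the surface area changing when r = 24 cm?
768π cm²/s

S = 4πr²
dS/dt = dS/dr · dr/dt = 8πr · 4
At r = 24: dS/dt = 768π cm²/s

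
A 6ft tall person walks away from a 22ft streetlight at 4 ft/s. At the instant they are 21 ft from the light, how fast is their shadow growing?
3/2 ft/s

By similar triangles: 22/(x+s) = 6/s
Solving: s = 6x/16
ds/dt = 6/16 · dx/dt = 3/8 · 4 = 3/2 ft/s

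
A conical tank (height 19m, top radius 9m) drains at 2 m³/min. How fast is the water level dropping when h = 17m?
722/(23409π) ≈ 0.009818 m/min

r/h = 9/19, so r = (9/19)h
V = (1/3)πr²h = (1/3)π((9/19)h)²h = (27/361)πh³
dV/dh = (81/361)πh²
dh/dt = (dV/dt)/(dV/dh) = -2/((81/361)π·17²) = -722/(23409π) m/min
The level is dropping at 722/(23409π) ≈ 0.009818 m/min.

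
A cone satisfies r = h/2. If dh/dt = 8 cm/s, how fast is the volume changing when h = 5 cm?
50π cm³/s

V = (1/3)π(h/2)²h = πh³/12
dV/dt = πh²/4 · 8
At h = 5: dV/dt = 50π cm³/s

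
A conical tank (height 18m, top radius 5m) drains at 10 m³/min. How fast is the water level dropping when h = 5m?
648/(125π) ≈ 1.65 m/min

r/h = 5/18, so r = (5/18)h
V = (1/3)πr²h = (1/3)π((5/18)h)²h = (25/972)πh³
dV/dh = (25/324)πh²
dh/dt = (dV/dt)/(dV/dh) = -10/((25/324)π·5²) = -648/(125π) m/min
The level is dropping at 648/(125π) ≈ 1.65 m/min.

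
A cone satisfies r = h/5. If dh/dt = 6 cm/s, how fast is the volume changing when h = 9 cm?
486π/25 cm³/s

V = (1/3)π(h/5)²h = πh³/75
dV/dt = πh²/25 · 6
At h = 9: dV/dt = 486π/25 cm³/s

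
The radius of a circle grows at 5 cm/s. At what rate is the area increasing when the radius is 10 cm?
100π cm²/s

A = πr²
dA/dt = 2πr · dr/dt = 2π(10)(5) = 100π cm²/s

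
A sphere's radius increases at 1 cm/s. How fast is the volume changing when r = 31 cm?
3844π cm³/s

V = (4/3)πr³
dV/dt = dV/dr · dr/dt = 4πr² · 1
At r = 31: dV/dt = 3844π cm³/s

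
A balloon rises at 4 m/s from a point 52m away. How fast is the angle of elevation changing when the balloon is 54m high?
0.037011 rad/s

tan(θ) = y/52
sec²(θ) · dθ/dt = (1/52) · dy/dt
dθ/dt = cos²(θ)/52 · 4 = 52/(52² + 54²) · 4
dθ/dt = 0.037011 rad/s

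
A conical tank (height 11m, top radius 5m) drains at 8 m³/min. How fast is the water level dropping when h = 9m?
968/(2025π) ≈ 0.1522 m/min

r/h = 5/11, so r = (5/11)h
V = (1/3)πr²h = (1/3)π((5/11)h)²h = (25/363)πh³
dV/dh = (25/121)πh²
dh/dt = (dV/dt)/(dV/dh) = -8/((25/121)π·9²) = -968/(2025π) m/min
The level is dropping at 968/(2025π) ≈ 0.1522 m/min.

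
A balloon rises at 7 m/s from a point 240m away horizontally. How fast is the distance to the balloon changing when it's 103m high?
721√68209/68209 ≈ 2.761 m/s

z² = 240² + y²
z = √(240² + 103²) = √68209
dz/dt = y/z · dy/dt = 103/√68209 · 7 = 721√68209/68209 ≈ 2.761 m/s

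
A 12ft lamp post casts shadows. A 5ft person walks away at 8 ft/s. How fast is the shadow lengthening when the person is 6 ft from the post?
40/7 ft/s

By similar triangles: 12/(x+s) = 5/s
Solving: s = 5x/7
ds/dt = 5/7 · dx/dt = 5/7 · 8 = 40/7 ft/s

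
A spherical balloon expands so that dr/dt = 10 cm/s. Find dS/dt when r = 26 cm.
2080π cm²/s

S = 4πr²
dS/dt = dS/dr · dr/dt = 8πr · 10
At r = 26: dS/dt = 2080π cm²/s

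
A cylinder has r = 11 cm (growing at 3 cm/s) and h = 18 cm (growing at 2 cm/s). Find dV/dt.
1430π cm³/s

V = πr²h
dV/dt = 2πrh·dr/dt + πr²·dh/dt
= 2π(11)(18)(3) + π(11)²(2)
= 1430π cm³/s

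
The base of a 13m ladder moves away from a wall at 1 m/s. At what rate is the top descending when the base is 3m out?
3√10/40 ≈ 0.2372 m/s

x² + y² = 13²
2x·dx/dt + 2y·dy/dt = 0
dy/dt = -x/y · dx/dt = -3/(4√10) · 1 = -3√10/40 m/s
The top is descending at 3√10/40 ≈ 0.2372 m/s.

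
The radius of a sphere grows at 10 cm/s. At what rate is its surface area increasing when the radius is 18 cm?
1440π cm²/s

S = 4πr²
dS/dt = dS/dr · dr/dt = 8πr · 10
At r = 18: dS/dt = 1440π cm²/s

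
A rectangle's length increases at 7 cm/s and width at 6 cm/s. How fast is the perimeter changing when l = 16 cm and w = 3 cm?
26 cm/s

P = 2(l + w)
dP/dt = 2(dl/dt + dw/dt) = 2(7 + 6) = 26 cm/s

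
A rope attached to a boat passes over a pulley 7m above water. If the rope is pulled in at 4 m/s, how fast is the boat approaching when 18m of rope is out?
72√11/55 ≈ 4.342 m/s

rope² = x² + 7²
x = √(18² - 7²) = 5√11
dx/dt = (rope/x) · d(rope)/dt = (18/(5√11)) · (-4) = -72√11/55 m/s
The boat approaches at 72√11/55 ≈ 4.342 m/s.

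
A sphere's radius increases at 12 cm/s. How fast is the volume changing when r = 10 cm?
4800π cm³/s

V = (4/3)πr³
dV/dt = dV/dr · dr/dt = 4πr² · 12
At r = 10: dV/dt = 4800π cm³/s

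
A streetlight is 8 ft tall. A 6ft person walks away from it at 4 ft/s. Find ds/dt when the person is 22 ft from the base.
12 ft/s

By similar triangles: 8/(x+s) = 6/s
Solving: s = 6x/2
ds/dt = 6/2 · dx/dt = 3 · 4 = 12 ft/s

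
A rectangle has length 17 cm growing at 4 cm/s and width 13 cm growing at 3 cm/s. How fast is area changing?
103 cm²/s

A = lw
dA/dt = w·dl/dt + l·dw/dt = 13·4 + 17·3 = 103 cm²/s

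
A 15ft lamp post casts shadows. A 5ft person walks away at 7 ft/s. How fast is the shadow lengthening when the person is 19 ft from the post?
7/2 ft/s

By similar triangles: 15/(x+s) = 5/s
Solving: s = 5x/10
ds/dt = 5/10 · dx/dt = 1/2 · 7 = 7/2 ft/s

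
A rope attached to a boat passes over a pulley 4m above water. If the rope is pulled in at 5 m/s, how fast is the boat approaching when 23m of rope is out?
115√57/171 ≈ 5.077 m/s

rope² = x² + 4²
x = √(23² - 4²) = 3√57
dx/dt = (rope/x) · d(rope)/dt = (23/(3√57)) · (-5) = -115√57/171 m/s
The boat approaches at 115√57/171 ≈ 5.077 m/s.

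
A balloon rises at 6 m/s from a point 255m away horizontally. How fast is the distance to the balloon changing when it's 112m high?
672√77569/77569 ≈ 2.413 m/s

z² = 255² + y²
z = √(255² + 112²) = √77569
dz/dt = y/z · dy/dt = 112/√77569 · 6 = 672√77569/77569 ≈ 2.413 m/s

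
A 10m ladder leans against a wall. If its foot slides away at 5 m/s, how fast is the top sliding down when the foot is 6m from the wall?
15/4 = 3.75 m/s

x² + y² = 10²
2x·dx/dt + 2y·dy/dt = 0
dy/dt = -x/y · dx/dt = -6/8 · 5 = -15/4 m/s
The top is descending at 15/4 = 3.75 m/s.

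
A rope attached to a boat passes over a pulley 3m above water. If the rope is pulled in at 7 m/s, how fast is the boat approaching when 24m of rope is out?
8√7/3 ≈ 7.055 m/s

rope² = x² + 3²
x = √(24² - 3²) = 9√7
dx/dt = (rope/x) · d(rope)/dt = (24/(9√7)) · (-7) = -8√7/3 m/s
The boat approaches at 8√7/3 ≈ 7.055 m/s.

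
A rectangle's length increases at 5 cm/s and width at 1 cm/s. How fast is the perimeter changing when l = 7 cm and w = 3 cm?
12 cm/s

P = 2(l + w)
dP/dt = 2(dl/dt + dw/dt) = 2(5 + 1) = 12 cm/s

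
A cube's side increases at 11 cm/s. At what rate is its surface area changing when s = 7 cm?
924 cm²/s

A = 6s²
dA/dt = 12s · ds/dt = 12·7·11 = 924 cm²/s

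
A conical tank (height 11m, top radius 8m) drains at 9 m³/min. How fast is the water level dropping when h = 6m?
121/(256π) ≈ 0.1505 m/min

r/h = 8/11, so r = (8/11)h
V = (1/3)πr²h = (1/3)π((8/11)h)²h = (64/363)πh³
dV/dh = (64/121)πh²
dh/dt = (dV/dt)/(dV/dh) = -9/((64/121)π·6²) = -121/(256π) m/min
The level is dropping at 121/(256π) ≈ 0.1505 m/min.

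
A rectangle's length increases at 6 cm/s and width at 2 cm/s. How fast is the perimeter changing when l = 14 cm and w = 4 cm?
16 cm/s

P = 2(l + w)
dP/dt = 2(dl/dt + dw/dt) = 2(6 + 2) = 16 cm/s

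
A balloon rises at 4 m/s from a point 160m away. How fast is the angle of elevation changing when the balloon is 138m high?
0.014336 rad/s

tan(θ) = y/160
sec²(θ) · dθ/dt = (1/160) · dy/dt
dθ/dt = cos²(θ)/160 · 4 = 160/(160² + 138²) · 4
dθ/dt = 0.014336 rad/s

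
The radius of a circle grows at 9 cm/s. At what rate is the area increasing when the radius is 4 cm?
72π cm²/s

A = πr²
dA/dt = 2πr · dr/dt = 2π(4)(9) = 72π cm²/s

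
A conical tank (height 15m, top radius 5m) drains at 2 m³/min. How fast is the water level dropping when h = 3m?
2/π ≈ 0.6366 m/min

r/h = 5/15, so r = (1/3)h
V = (1/3)πr²h = (1/3)π((1/3)h)²h = (1/27)πh³
dV/dh = (1/9)πh²
dh/dt = (dV/dt)/(dV/dh) = -2/((1/9)π·3²) = -2/π m/min
The level is dropping at 2/π ≈ 0.6366 m/min.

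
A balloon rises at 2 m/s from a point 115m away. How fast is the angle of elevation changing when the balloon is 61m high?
0.013573 rad/s

tan(θ) = y/115
sec²(θ) · dθ/dt = (1/115) · dy/dt
dθ/dt = cos²(θ)/115 · 2 = 115/(115² + 61²) · 2
dθ/dt = 0.013573 rad/s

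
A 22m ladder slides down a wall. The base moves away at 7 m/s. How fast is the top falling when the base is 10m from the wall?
35√6/24 ≈ 3.572 m/s

x² + y² = 22²
2x·dx/dt + 2y·dy/dt = 0
dy/dt = -x/y · dx/dt = -10/(8√6) · 7 = -35√6/24 m/s
The top is descending at 35√6/24 ≈ 3.572 m/s.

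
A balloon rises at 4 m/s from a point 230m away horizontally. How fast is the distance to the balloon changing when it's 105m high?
84√2557/2557 ≈ 1.661 m/s

z² = 230² + y²
z = √(230² + 105²) = 5√2557
dz/dt = y/z · dy/dt = 105/(5√2557) · 4 = 84√2557/2557 ≈ 1.661 m/s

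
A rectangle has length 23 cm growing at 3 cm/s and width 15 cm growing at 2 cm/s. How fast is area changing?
91 cm²/s

A = lw
dA/dt = w·dl/dt + l·dw/dt = 15·3 + 23·2 = 91 cm²/s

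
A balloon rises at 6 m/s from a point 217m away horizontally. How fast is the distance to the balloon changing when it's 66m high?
396√51445/51445 ≈ 1.746 m/s

z² = 217² + y²
z = √(217² + 66²) = √51445
dz/dt = y/z · dy/dt = 66/√51445 · 6 = 396√51445/51445 ≈ 1.746 m/s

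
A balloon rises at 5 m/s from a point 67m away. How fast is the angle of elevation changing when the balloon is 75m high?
0.033122 rad/s

tan(θ) = y/67
sec²(θ) · dθ/dt = (1/67) · dy/dt
dθ/dt = cos²(θ)/67 · 5 = 67/(67² + 75²) · 5
dθ/dt = 0.033122 rad/s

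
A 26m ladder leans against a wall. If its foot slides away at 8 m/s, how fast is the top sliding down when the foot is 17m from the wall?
136√43/129 ≈ 6.913 m/s

x² + y² = 26²
2x·dx/dt + 2y·dy/dt = 0
dy/dt = -x/y · dx/dt = -17/(3√43) · 8 = -136√43/129 m/s
The top is descending at 136√43/129 ≈ 6.913 m/s.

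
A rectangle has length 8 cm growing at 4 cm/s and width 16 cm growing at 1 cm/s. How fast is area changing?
72 cm²/s

A = lw
dA/dt = w·dl/dt + l·dw/dt = 16·4 + 8·1 = 72 cm²/s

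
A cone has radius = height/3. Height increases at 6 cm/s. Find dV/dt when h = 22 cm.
968π/3 cm³/s

V = (1/3)π(h/3)²h = πh³/27
dV/dt = πh²/9 · 6
At h = 22: dV/dt = 968π/3 cm³/s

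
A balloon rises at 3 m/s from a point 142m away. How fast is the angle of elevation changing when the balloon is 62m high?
0.017744 rad/s

tan(θ) = y/142
sec²(θ) · dθ/dt = (1/142) · dy/dt
dθ/dt = cos²(θ)/142 · 3 = 142/(142² + 62²) · 3
dθ/dt = 0.017744 rad/s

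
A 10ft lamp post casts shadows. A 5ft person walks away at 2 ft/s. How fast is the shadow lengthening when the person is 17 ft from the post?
2 ft/s

By similar triangles: 10/(x+s) = 5/s
Solving: s = 5x/5
ds/dt = 5/5 · dx/dt = 1 · 2 = 2 ft/s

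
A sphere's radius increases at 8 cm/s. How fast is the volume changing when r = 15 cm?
7200π cm³/s

V = (4/3)πr³
dV/dt = dV/dr · dr/dt = 4πr² · 8
At r = 15: dV/dt = 7200π cm³/s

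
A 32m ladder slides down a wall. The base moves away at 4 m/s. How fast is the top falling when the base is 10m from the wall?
20√231/231 ≈ 1.316 m/s

x² + y² = 32²
2x·dx/dt + 2y·dy/dt = 0
dy/dt = -x/y · dx/dt = -10/(2√231) · 4 = -20√231/231 m/s
The top is descending at 20√231/231 ≈ 1.316 m/s.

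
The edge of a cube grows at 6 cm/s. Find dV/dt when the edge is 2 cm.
72 cm³/s

V = s³
dV/dt = 3s² · ds/dt = 3·2²·6 = 72 cm³/s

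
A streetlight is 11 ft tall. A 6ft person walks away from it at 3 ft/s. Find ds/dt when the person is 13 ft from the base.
18/5 ft/s

By similar triangles: 11/(x+s) = 6/s
Solving: s = 6x/5
ds/dt = 6/5 · dx/dt = 6/5 · 3 = 18/5 ft/s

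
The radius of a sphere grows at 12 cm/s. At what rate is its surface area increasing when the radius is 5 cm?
480π cm²/s

S = 4πr²
dS/dt = dS/dr · dr/dt = 8πr · 12
At r = 5: dS/dt = 480π cm²/s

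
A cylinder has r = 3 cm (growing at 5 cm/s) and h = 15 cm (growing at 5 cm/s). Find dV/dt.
495π cm³/s

V = πr²h
dV/dt = 2πrh·dr/dt + πr²·dh/dt
= 2π(3)(15)(5) + π(3)²(5)
= 495π cm³/s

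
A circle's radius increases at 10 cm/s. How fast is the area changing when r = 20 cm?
400π cm²/s

A = πr²
dA/dt = 2πr · dr/dt = 2π(20)(10) = 400π cm²/s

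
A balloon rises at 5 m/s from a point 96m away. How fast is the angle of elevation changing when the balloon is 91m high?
0.027433 rad/s

tan(θ) = y/96
sec²(θ) · dθ/dt = (1/96) · dy/dt
dθ/dt = cos²(θ)/96 · 5 = 96/(96² + 91²) · 5
dθ/dt = 0.027433 rad/s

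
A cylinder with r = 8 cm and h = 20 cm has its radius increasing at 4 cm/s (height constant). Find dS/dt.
288π cm²/s

S = 2πrh + 2πr² (lateral + bases)
dS/dt = (2πh + 4πr)·dr/dt = (2π·20 + 4π·8)·4
= 288π cm²/s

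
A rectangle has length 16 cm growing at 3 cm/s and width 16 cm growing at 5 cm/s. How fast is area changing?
128 cm²/s

A = lw
dA/dt = w·dl/dt + l·dw/dt = 16·3 + 16·5 = 128 cm²/s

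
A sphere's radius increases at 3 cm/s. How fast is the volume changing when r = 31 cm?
11532π cm³/s

V = (4/3)πr³
dV/dt = dV/dr · dr/dt = 4πr² · 3
At r = 31: dV/dt = 11532π cm³/s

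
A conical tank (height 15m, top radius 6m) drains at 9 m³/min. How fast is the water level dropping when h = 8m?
225/(256π) ≈ 0.2798 m/min

r/h = 6/15, so r = (2/5)h
V = (1/3)πr²h = (1/3)π((2/5)h)²h = (4/75)πh³
dV/dh = (4/25)πh²
dh/dt = (dV/dt)/(dV/dh) = -9/((4/25)π·8²) = -225/(256π) m/min
The level is dropping at 225/(256π) ≈ 0.2798 m/min.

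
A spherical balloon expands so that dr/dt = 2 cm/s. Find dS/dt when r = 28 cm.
448π cm²/s

S = 4πr²
dS/dt = dS/dr · dr/dt = 8πr · 2
At r = 28: dS/dt = 448π cm²/s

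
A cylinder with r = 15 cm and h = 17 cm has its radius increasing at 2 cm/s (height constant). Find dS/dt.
188π cm²/s

S = 2πrh + 2πr² (lateral + bases)
dS/dt = (2πh + 4πr)·dr/dt = (2π·17 + 4π·15)·2
= 188π cm²/s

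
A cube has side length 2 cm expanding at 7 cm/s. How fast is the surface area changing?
168 cm²/s

A = 6s²
dA/dt = 12s · ds/dt = 12·2·7 = 168 cm²/s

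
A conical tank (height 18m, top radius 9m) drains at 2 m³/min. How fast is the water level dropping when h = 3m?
8/(9π) ≈ 0.2829 m/min

r/h = 9/18, so r = (1/2)h
V = (1/3)πr²h = (1/3)π((1/2)h)²h = (1/12)πh³
dV/dh = (1/4)πh²
dh/dt = (dV/dt)/(dV/dh) = -2/((1/4)π·3²) = -8/(9π) m/min
The level is dropping at 8/(9π) ≈ 0.2829 m/min.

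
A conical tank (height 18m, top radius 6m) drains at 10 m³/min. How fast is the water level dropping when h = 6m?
5/(2π) ≈ 0.7958 m/min

r/h = 6/18, so r = (1/3)h
V = (1/3)πr²h = (1/3)π((1/3)h)²h = (1/27)πh³
dV/dh = (1/9)πh²
dh/dt = (dV/dt)/(dV/dh) = -10/((1/9)π·6²) = -5/(2π) m/min
The level is dropping at 5/(2π) ≈ 0.7958 m/min.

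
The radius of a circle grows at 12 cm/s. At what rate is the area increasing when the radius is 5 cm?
120π cm²/s

A = πr²
dA/dt = 2πr · dr/dt = 2π(5)(12) = 120π cm²/s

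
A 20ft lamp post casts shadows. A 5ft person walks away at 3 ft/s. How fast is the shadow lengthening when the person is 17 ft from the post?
1 ft/s

By similar triangles: 20/(x+s) = 5/s
Solving: s = 5x/15
ds/dt = 5/15 · dx/dt = 1/3 · 3 = 1 ft/s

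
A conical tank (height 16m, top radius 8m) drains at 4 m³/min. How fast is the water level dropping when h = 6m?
4/(9π) ≈ 0.1415 m/min

r/h = 8/16, so r = (1/2)h
V = (1/3)πr²h = (1/3)π((1/2)h)²h = (1/12)πh³
dV/dh = (1/4)πh²
dh/dt = (dV/dt)/(dV/dh) = -4/((1/4)π·6²) = -4/(9π) m/min
The level is dropping at 4/(9π) ≈ 0.1415 m/min.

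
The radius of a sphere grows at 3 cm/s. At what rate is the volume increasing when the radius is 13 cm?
2028π cm³/s

V = (4/3)πr³
dV/dt = dV/dr · dr/dt = 4πr² · 3
At r = 13: dV/dt = 2028π cm³/s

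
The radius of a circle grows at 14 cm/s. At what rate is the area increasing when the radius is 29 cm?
812π cm²/s

A = πr²
dA/dt = 2πr · dr/dt = 2π(29)(14) = 812π cm²/s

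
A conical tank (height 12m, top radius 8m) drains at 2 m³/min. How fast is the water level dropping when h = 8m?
9/(128π) ≈ 0.02238 m/min

r/h = 8/12, so r = (2/3)h
V = (1/3)πr²h = (1/3)π((2/3)h)²h = (4/27)πh³
dV/dh = (4/9)πh²
dh/dt = (dV/dt)/(dV/dh) = -2/((4/9)π·8²) = -9/(128π) m/min
The level is dropping at 9/(128π) ≈ 0.02238 m/min.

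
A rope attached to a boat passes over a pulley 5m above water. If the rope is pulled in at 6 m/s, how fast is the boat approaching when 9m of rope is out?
27√14/14 ≈ 7.216 m/s

rope² = x² + 5²
x = √(9² - 5²) = 2√14
dx/dt = (rope/x) · d(rope)/dt = (9/(2√14)) · (-6) = -27√14/14 m/s
The boat approaches at 27√14/14 ≈ 7.216 m/s.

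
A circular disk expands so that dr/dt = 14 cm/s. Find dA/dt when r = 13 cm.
364π cm²/s

A = πr²
dA/dt = 2πr · dr/dt = 2π(13)(14) = 364π cm²/s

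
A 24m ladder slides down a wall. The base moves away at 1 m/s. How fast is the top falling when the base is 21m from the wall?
7√15/15 ≈ 1.807 m/s

x² + y² = 24²
2x·dx/dt + 2y·dy/dt = 0
dy/dt = -x/y · dx/dt = -21/(3√15) · 1 = -7√15/15 m/s
The top is descending at 7√15/15 ≈ 1.807 m/s.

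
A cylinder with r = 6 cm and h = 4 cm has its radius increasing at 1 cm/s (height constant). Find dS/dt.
32π cm²/s

S = 2πrh + 2πr² (lateral + bases)
dS/dt = (2πh + 4πr)·dr/dt = (2π·4 + 4π·6)·1
= 32π cm²/s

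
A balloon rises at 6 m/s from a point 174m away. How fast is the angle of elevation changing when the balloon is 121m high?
0.023243 rad/s

tan(θ) = y/174
sec²(θ) · dθ/dt = (1/174) · dy/dt
dθ/dt = cos²(θ)/174 · 6 = 174/(174² + 121²) · 6
dθ/dt = 0.023243 rad/s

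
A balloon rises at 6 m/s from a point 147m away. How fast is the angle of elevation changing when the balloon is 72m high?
0.032919 rad/s

tan(θ) = y/147
sec²(θ) · dθ/dt = (1/147) · dy/dt
dθ/dt = cos²(θ)/147 · 6 = 147/(147² + 72²) · 6
dθ/dt = 0.032919 rad/s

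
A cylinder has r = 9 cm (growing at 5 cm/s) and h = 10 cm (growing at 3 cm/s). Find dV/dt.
1143π cm³/s

V = πr²h
dV/dt = 2πrh·dr/dt + πr²·dh/dt
= 2π(9)(10)(5) + π(9)²(3)
= 1143π cm³/s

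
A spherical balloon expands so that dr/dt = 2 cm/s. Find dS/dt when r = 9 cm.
144π cm²/s

S = 4πr²
dS/dt = dS/dr · dr/dt = 8πr · 2
At r = 9: dS/dt = 144π cm²/s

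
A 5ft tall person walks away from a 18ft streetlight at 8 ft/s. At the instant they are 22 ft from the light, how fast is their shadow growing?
40/13 ft/s

By similar triangles: 18/(x+s) = 5/s
Solving: s = 5x/13
ds/dt = 5/13 · dx/dt = 5/13 · 8 = 40/13 ft/s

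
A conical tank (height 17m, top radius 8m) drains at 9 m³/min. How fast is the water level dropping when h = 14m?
2601/(12544π) ≈ 0.066 m/min

r/h = 8/17, so r = (8/17)h
V = (1/3)πr²h = (1/3)π((8/17)h)²h = (64/867)πh³
dV/dh = (64/289)πh²
dh/dt = (dV/dt)/(dV/dh) = -9/((64/289)π·14²) = -2601/(12544π) m/min
The level is dropping at 2601/(12544π) ≈ 0.066 m/min.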